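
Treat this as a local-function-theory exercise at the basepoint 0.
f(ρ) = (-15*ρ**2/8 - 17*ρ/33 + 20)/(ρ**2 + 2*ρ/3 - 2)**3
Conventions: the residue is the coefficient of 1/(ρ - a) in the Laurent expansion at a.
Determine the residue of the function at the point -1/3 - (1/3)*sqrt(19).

The factor ρ**2 + 2*ρ/3 - 2 splits as (ρ - a)(ρ - a') with a = -1/3 - (1/3)*sqrt(19), a' = -1/3 + (1/3)*sqrt(19). At the order-3 pole a set g(ρ) = (ρ - a)^3*f(ρ) = [-15*ρ**2/8 - 17*ρ/33 + 20] / (ρ - a')^3.
Order-3 pole: residue = g''(a)/2; g''(-1/3 - (1/3)*sqrt(19)) = -(170667/603592)*sqrt(19), so the residue is -(170667/1207184)*sqrt(19).

The residue is -(170667/1207184)*sqrt(19).


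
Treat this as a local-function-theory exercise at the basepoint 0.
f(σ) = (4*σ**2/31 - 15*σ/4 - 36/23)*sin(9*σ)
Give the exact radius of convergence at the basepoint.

The factor sin(9*σ) is entire and contributes no finite singular point.
The polynomial part has no poles.
No finite singular points: the Taylor series at 0 converges everywhere.

The radius of convergence is infinite.


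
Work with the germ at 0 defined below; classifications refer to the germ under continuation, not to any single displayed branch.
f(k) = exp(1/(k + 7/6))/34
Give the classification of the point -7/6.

The exponent 1/(k - (-7/6)) has a pole at -7/6, so exp(1/(k - (-7/6))) takes every nonzero value near it: an essential singularity (not a pole of any order).

The point is an essential singularity.


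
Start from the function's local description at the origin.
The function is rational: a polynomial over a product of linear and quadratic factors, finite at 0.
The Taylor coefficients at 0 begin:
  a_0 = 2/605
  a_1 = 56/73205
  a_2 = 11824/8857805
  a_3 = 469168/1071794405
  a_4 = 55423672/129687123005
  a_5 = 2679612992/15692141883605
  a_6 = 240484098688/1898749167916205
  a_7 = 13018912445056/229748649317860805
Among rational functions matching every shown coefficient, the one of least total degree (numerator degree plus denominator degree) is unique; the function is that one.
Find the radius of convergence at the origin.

The radius of convergence is -7/22 + (1/22)*sqrt(2711).

No rational of total degree below 4 reproduces all 8 coefficients; solving the [0/4] Pade equations on them gives f(β) = 1/(10*(β**2 + 7*β/11 - 11/2)**2), whose expansion matches every shown term.
Denominator factor (β**2 + 7*β/11 - 11/2)^2: discriminant 2711/121, real irrational roots -7/22 + (1/22)*sqrt(2711) and -7/22 - (1/22)*sqrt(2711); poles of order 2, moduli -7/22 + (1/22)*sqrt(2711) and 7/22 + (1/22)*sqrt(2711).
The radius of convergence is the smallest modulus among the singular points: -7/22 + (1/22)*sqrt(2711).


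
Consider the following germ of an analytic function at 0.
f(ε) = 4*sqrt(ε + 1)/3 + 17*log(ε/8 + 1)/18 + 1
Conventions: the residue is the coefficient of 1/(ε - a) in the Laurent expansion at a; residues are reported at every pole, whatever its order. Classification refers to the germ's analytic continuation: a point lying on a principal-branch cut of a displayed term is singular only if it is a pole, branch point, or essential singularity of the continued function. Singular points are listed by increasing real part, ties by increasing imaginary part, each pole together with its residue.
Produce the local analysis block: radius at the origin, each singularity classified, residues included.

Radius of convergence at 0: 1.
At -8: a logarithmic branch point.
At -1: an algebraic (square-root) branch point.

Branch term (17/18)*log(1 - ε/(-8)): its argument vanishes at ε = -8, a logarithmic branch point, modulus 8.
Branch term (4/3)*sqrt(1 - ε/(-1)): its argument vanishes at ε = -1, a square-root branch point, modulus 1.
The radius of convergence is the smallest modulus among the singular points: 1.
List the singular points by increasing real part (a conjugate pair: the negative imaginary part first).


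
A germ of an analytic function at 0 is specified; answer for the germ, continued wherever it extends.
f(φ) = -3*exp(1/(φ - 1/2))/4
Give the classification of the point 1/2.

The exponent 1/(φ - (1/2)) has a pole at 1/2, so exp(1/(φ - (1/2))) takes every nonzero value near it: an essential singularity (not a pole of any order).

The point is an essential singularity.


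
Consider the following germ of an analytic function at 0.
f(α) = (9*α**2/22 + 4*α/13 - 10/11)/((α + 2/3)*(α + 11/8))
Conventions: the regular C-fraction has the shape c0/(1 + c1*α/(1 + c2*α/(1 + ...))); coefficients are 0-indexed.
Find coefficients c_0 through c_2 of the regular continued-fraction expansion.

Taylor coefficients (expand at 0): a_0 = -120/121, a_1 = 44028/17303, a_2 = -787824/190333.
c0 = a_0 = -120/121. Peel one level at a time: if S = 1 + c*α/S' with S'(0) = 1, then c is the α-coefficient of S and S' = c*α/(S - 1).
S_1 = c0/f = 1 + (3669/1430)*α + (447891/185900)*α^2 + ...; c1 = 3669/1430.
S_2 = c1*α/(S_1 - 1) = 1 + (-149297/158990)*α + ...; c2 = -149297/158990.

The regular C-fraction coefficients are [-120/121, 3669/1430, -149297/158990].


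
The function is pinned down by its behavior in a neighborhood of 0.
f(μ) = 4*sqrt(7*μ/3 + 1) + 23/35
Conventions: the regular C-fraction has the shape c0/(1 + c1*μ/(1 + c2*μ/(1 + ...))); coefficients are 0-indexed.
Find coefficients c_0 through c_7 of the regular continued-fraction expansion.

Taylor coefficients (expand at 0): a_0 = 163/35, a_1 = 14/3, a_2 = -49/18, a_3 = 343/108, a_4 = -12005/2592, a_5 = 117649/15552, a_6 = -823543/62208, a_7 = 9058973/373248.
c0 = a_0 = 163/35. Peel one level at a time: if S = 1 + c*μ/S' with S'(0) = 1, then c is the μ-coefficient of S and S' = c*μ/(S - 1).
S_1 = c0/f = 1 + (-490/489)*μ + (759745/478242)*μ^2 + ...; c1 = -490/489.
S_2 = c1*μ/(S_1 - 1) = 1 + (3101/1956)*μ + (-49/144)*μ^2 + ...; c2 = 3101/1956.
S_3 = c2*μ/(S_2 - 1) = 1 + (1141/5316)*μ + (-1924867/9419952)*μ^2 + ...; c3 = 1141/5316.
S_4 = c3*μ/(S_3 - 1) = 1 + (1687/1772)*μ + (-49/144)*μ^2 + ...; c4 = 1687/1772.
S_5 = c4*μ/(S_4 - 1) = 1 + (3101/8676)*μ + (-21772121/75272976)*μ^2 + ...; c5 = 3101/8676.
S_6 = c5*μ/(S_5 - 1) = 1 + (7021/8676)*μ + (-49/144)*μ^2 + ...; c6 = 7021/8676.
S_7 = c6*μ/(S_6 - 1) = 1 + (1687/4012)*μ + ...; c7 = 1687/4012.

The regular C-fraction coefficients are [163/35, -490/489, 3101/1956, 1141/5316, 1687/1772, 3101/8676, 7021/8676, 1687/4012].


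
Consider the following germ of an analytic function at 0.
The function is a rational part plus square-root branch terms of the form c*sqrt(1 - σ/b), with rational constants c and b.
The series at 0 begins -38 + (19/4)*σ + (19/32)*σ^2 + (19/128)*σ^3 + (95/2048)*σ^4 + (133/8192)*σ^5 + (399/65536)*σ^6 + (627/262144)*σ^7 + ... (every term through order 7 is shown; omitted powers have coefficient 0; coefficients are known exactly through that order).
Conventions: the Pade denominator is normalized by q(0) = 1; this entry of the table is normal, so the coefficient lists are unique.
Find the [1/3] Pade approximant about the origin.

Taylor coefficients needed (read off): a_0 = -38, a_1 = 19/4, a_2 = 19/32, a_3 = 19/128, a_4 = 95/2048.
Write the denominator as Q(σ) = 1 + q1*σ + q2*σ^2 + q3*σ^3. Requiring Q*f - P = O(σ^5) with deg P <= 1 kills the coefficients of σ^2..σ^4 in Q*f:
  σ^2: a_2 + q1*a_1 + q2*a_0 = 0, i.e. 19/32 + (19/4)*q1 + (-38)*q2 = 0.
  σ^3: a_3 + q1*a_2 + q2*a_1 + q3*a_0 = 0, i.e. 19/128 + (19/32)*q1 + (19/4)*q2 + (-38)*q3 = 0.
  σ^4: a_4 + q1*a_3 + q2*a_2 + q3*a_1 = 0, i.e. 95/2048 + (19/128)*q1 + (19/32)*q2 + (19/4)*q3 = 0.
Solving this linear system: q1 = -9/40, q2 = -1/80, q3 = -3/2560.
The numerator is Q*f truncated at degree 1: P0 = a_0 = -38; P1 = a_1 + q1*a_0 = 133/10.

The Pade approximant has numerator coefficients [-38, 133/10]; denominator coefficients [1, -9/40, -1/80, -3/2560].


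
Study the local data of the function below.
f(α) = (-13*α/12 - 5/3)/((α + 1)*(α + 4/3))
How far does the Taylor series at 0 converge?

Denominator factor (α + 4/3): pole of order 1 at -4/3, modulus 4/3.
Denominator factor (α + 1): pole of order 1 at -1, modulus 1.
The radius of convergence is the smallest modulus among the singular points: 1.

The radius of convergence is 1.


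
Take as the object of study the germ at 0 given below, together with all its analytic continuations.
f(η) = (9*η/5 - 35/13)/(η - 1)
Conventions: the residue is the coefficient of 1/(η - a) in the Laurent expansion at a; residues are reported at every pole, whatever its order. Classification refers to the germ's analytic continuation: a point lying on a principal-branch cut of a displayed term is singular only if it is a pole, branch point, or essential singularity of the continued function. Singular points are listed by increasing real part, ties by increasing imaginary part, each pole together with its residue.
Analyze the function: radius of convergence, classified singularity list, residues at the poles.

Denominator factor (η - 1): pole of order 1 at 1, modulus 1.
The radius of convergence is the smallest modulus among the singular points: 1.
At the order-1 pole 1 set g(η) = (η - (1))*f(η) = 9*η/5 - 35/13.
Simple pole: residue = g(a) at a = 1, which is -58/65.

Radius of convergence at 0: 1.
At 1: a pole of order 1; residue -58/65.


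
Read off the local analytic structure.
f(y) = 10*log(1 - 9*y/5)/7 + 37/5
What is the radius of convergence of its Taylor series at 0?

Branch term (10/7)*log(1 - y/(5/9)): its argument vanishes at y = 5/9, a logarithmic branch point, modulus 5/9.
The radius of convergence is the smallest modulus among the singular points: 5/9.

The radius of convergence is 5/9.


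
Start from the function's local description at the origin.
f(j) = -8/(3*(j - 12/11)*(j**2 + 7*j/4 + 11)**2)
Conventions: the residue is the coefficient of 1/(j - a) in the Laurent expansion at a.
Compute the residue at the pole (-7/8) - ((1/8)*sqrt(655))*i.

The factor j**2 + 7*j/4 + 11 splits as (j - a)(j - a') with a = (-7/8) - ((1/8)*sqrt(655))*i, a' = (-7/8) + ((1/8)*sqrt(655))*i. At the order-2 pole a set g(j) = (j - a)^2*f(j) = [-8/(3*(j - 12/11))] / (j - a')^2.
Order-2 pole: residue = g'(a); g'((-7/8) - ((1/8)*sqrt(655))*i) = (14641/2182827) + ((254710841/936487353675)*sqrt(655))*i, so the residue is (14641/2182827) + ((254710841/936487353675)*sqrt(655))*i.

The residue is (14641/2182827) + ((254710841/936487353675)*sqrt(655))*i.


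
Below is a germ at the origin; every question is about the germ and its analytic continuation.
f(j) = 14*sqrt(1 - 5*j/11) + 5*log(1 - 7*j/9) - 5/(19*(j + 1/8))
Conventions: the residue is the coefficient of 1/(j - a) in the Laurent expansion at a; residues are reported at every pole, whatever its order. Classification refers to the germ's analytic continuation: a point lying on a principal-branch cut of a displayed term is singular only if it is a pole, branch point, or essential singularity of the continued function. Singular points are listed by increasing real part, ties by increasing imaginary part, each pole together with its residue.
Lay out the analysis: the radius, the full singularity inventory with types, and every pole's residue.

Denominator factor (j + 1/8): pole of order 1 at -1/8, modulus 1/8.
Branch term (5)*log(1 - j/(9/7)): its argument vanishes at j = 9/7, a logarithmic branch point, modulus 9/7.
Branch term (14)*sqrt(1 - j/(11/5)): its argument vanishes at j = 11/5, a square-root branch point, modulus 11/5.
The radius of convergence is the smallest modulus among the singular points: 1/8.
The branch terms are analytic at -1/8 and contribute nothing to the residue; only the rational part matters.
At the order-1 pole -1/8 set g(j) = (j - (-1/8))*(rational part) = -5/19.
Simple pole: residue = g(a) at a = -1/8, which is -5/19.
List the singular points by increasing real part (a conjugate pair: the negative imaginary part first).

Radius of convergence at 0: 1/8.
At -1/8: a pole of order 1; residue -5/19.
At 9/7: a logarithmic branch point.
At 11/5: an algebraic (square-root) branch point.


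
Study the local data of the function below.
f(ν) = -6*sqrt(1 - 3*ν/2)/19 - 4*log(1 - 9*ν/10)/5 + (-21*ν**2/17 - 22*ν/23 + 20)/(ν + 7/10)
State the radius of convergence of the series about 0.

Denominator factor (ν + 7/10): pole of order 1 at -7/10, modulus 7/10.
Branch term (-4/5)*log(1 - ν/(10/9)): its argument vanishes at ν = 10/9, a logarithmic branch point, modulus 10/9.
Branch term (-6/19)*sqrt(1 - ν/(2/3)): its argument vanishes at ν = 2/3, a square-root branch point, modulus 2/3.
The radius of convergence is the smallest modulus among the singular points: 2/3.

The radius of convergence is 2/3.


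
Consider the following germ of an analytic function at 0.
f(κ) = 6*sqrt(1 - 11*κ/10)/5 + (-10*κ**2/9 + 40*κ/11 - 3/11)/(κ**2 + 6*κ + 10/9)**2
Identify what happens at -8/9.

Denominator factors: κ**2 + 6*κ + 10/9 = -278/81 at κ = -8/9 — none vanishes.
Branch term sqrt(1 - κ/(10/11)): argument at -8/9 is 89/45, nonzero, so -8/9 is not its branch point (a point on a principal cut is still regular for the continued germ).
So the germ continues analytically to -8/9.

The point is a regular point.


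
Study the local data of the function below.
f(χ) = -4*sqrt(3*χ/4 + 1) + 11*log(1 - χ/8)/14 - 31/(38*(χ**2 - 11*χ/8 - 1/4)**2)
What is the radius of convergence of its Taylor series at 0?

The radius of convergence is -11/16 + (1/16)*sqrt(185).

Denominator factor (χ**2 - 11*χ/8 - 1/4)^2: discriminant 185/64, real irrational roots 11/16 + (1/16)*sqrt(185) and 11/16 - (1/16)*sqrt(185); poles of order 2, moduli 11/16 + (1/16)*sqrt(185) and -11/16 + (1/16)*sqrt(185).
Branch term (-4)*sqrt(1 - χ/(-4/3)): its argument vanishes at χ = -4/3, a square-root branch point, modulus 4/3.
Branch term (11/14)*log(1 - χ/(8)): its argument vanishes at χ = 8, a logarithmic branch point, modulus 8.
The radius of convergence is the smallest modulus among the singular points: -11/16 + (1/16)*sqrt(185).


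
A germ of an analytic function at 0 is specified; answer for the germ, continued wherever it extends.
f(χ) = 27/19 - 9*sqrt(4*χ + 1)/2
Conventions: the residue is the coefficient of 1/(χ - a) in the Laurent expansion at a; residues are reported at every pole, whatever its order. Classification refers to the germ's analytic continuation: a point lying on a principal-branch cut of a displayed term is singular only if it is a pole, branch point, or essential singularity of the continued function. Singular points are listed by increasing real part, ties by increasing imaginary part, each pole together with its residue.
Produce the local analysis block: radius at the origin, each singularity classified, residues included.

Branch term (-9/2)*sqrt(1 - χ/(-1/4)): its argument vanishes at χ = -1/4, a square-root branch point, modulus 1/4.
The radius of convergence is the smallest modulus among the singular points: 1/4.

Radius of convergence at 0: 1/4.
At -1/4: an algebraic (square-root) branch point.


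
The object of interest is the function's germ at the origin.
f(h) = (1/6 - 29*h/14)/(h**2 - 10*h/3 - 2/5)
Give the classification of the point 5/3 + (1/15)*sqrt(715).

The denominator factor h**2 - 10*h/3 - 2/5 vanishes at 5/3 + (1/15)*sqrt(715) and appears to the power 1; the numerator there equals -23/7 - (29/210)*sqrt(715), nonzero, and no other factor vanishes.
Hence a pole whose order is the multiplicity, 1.

The point is a pole of order 1.


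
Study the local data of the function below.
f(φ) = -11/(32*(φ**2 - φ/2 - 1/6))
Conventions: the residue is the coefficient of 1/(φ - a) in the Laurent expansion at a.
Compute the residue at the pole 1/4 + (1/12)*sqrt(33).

The factor φ**2 - φ/2 - 1/6 splits as (φ - a)(φ - a') with a = 1/4 + (1/12)*sqrt(33), a' = 1/4 - (1/12)*sqrt(33). At the order-1 pole a set g(φ) = (φ - a)*f(φ) = [-11/32] / (φ - a').
Simple pole: residue = g(a) at a = 1/4 + (1/12)*sqrt(33), which is -(1/16)*sqrt(33).

The residue is -(1/16)*sqrt(33).


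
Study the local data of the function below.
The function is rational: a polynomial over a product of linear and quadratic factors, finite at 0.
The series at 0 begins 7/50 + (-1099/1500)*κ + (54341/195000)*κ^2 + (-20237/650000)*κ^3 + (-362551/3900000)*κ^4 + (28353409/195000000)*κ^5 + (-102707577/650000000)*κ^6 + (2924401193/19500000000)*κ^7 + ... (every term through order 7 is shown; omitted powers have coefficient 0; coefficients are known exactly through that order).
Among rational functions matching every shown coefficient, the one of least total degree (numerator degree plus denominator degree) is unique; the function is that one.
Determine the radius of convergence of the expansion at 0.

The radius of convergence is 10/7.

No rational of total degree below 4 reproduces all 8 coefficients; solving the [2/2] Pade equations on them gives f(κ) = (-18*κ**2/13 - 23*κ/21 + 2/7)/(κ + 10/7)**2, whose expansion matches every shown term.
Denominator factor (κ + 10/7)^2: pole of order 2 at -10/7, modulus 10/7.
The radius of convergence is the smallest modulus among the singular points: 10/7.


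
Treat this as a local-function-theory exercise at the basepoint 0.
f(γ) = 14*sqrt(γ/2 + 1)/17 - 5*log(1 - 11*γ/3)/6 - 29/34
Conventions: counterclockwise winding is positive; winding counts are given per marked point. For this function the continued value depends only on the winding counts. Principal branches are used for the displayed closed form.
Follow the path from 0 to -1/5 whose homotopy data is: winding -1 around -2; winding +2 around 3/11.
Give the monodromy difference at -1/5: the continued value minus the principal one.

Continued minus principal equals (-(42/85)*sqrt(10)) - ((10/3)*pi)*i.

The rational part is single-valued and drops out of the difference; each branch term changes only by its own monodromy.
(14/17)*sqrt(1 - γ/(-2)): winding -1 is odd, the square root flips sign, contributing -2*(14/17)*sqrt(1 - (-1/5)/(-2)) = -2*(14/17)*sqrt(9/10) = -(42/85)*sqrt(10).
(-5/6)*log(1 - γ/(3/11)): each positive loop around 3/11 adds 2*pi*i to the log, so winding +2 contributes (-5/6)*(2)*2*pi*i = -(10/3)*pi*i.
Summing the contributions at γ = -1/5 gives (-(42/85)*sqrt(10)) - ((10/3)*pi)*i.


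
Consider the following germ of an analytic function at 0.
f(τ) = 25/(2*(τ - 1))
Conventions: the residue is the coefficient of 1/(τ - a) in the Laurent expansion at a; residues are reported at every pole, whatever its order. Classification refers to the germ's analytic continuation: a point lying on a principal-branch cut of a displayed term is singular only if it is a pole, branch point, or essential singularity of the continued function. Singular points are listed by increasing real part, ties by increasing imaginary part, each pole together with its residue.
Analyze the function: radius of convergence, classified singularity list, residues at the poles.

Denominator factor (τ - 1): pole of order 1 at 1, modulus 1.
The radius of convergence is the smallest modulus among the singular points: 1.
At the order-1 pole 1 set g(τ) = (τ - (1))*f(τ) = 25/2.
Simple pole: residue = g(a) at a = 1, which is 25/2.

Radius of convergence at 0: 1.
At 1: a pole of order 1; residue 25/2.


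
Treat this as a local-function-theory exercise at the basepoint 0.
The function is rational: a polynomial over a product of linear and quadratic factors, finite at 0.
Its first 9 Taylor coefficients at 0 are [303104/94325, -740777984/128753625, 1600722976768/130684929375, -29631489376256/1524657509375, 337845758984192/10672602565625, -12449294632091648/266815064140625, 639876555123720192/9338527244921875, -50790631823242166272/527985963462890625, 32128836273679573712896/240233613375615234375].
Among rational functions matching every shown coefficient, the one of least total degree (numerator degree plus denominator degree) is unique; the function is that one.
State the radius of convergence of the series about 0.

No rational of total degree below 7 reproduces all 9 coefficients; solving the [2/5] Pade equations on them gives f(ρ) = (-38*ρ**2/29 + 5*ρ/39 + 37/11)/((ρ - 5/4)**2*(ρ + 7/8)**3), whose expansion matches every shown term.
Denominator factor (ρ + 7/8)^3: pole of order 3 at -7/8, modulus 7/8.
Denominator factor (ρ - 5/4)^2: pole of order 2 at 5/4, modulus 5/4.
The radius of convergence is the smallest modulus among the singular points: 7/8.

The radius of convergence is 7/8.


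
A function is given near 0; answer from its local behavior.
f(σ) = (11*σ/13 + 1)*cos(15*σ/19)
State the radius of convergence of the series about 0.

The factor cos(15*σ/19) is entire and contributes no finite singular point.
The polynomial part has no poles.
No finite singular points: the Taylor series at 0 converges everywhere.

The radius of convergence is infinite.


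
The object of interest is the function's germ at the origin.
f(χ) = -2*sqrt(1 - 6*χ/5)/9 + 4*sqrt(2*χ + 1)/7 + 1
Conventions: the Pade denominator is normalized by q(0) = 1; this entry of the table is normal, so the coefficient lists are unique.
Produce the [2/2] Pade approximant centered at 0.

The Pade approximant has numerator coefficients [85/63, 19163653/9139410, 11389069/30464700]; denominator coefficients [1, 149677/145070, -115677/1450700].

Taylor coefficients needed (expand at 0): a_0 = 85/63, a_1 = 74/105, a_2 = -43/175, a_3 = 271/875, a_4 = -1187/3500.
Write the denominator as Q(χ) = 1 + q1*χ + q2*χ^2. Requiring Q*f - P = O(χ^5) with deg P <= 2 kills the coefficients of χ^3..χ^4 in Q*f:
  χ^3: a_3 + q1*a_2 + q2*a_1 = 0, i.e. 271/875 + (-43/175)*q1 + (74/105)*q2 = 0.
  χ^4: a_4 + q1*a_3 + q2*a_2 = 0, i.e. -1187/3500 + (271/875)*q1 + (-43/175)*q2 = 0.
Solving this linear system: q1 = 149677/145070, q2 = -115677/1450700.
The numerator is Q*f truncated at degree 2: P0 = a_0 = 85/63; P1 = a_1 + q1*a_0 = 19163653/9139410; P2 = a_2 + q1*a_1 + q2*a_0 = 11389069/30464700.


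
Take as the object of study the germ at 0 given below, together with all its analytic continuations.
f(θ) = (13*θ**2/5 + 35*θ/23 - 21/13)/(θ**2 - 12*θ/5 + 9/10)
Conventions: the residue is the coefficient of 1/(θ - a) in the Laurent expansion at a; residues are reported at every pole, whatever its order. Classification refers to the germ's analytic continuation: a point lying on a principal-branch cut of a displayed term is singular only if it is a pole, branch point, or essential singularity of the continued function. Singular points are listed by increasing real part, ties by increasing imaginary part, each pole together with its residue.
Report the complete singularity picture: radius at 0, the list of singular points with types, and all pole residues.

Radius of convergence at 0: 6/5 - (3/10)*sqrt(6).
At 6/5 - (3/10)*sqrt(6): a pole of order 1; residue 4463/1150 - (44507/29900)*sqrt(6).
At 6/5 + (3/10)*sqrt(6): a pole of order 1; residue 4463/1150 + (44507/29900)*sqrt(6).

Denominator factor (θ**2 - 12*θ/5 + 9/10): discriminant 54/25, real irrational roots 6/5 + (3/10)*sqrt(6) and 6/5 - (3/10)*sqrt(6); poles of order 1, moduli 6/5 + (3/10)*sqrt(6) and 6/5 - (3/10)*sqrt(6).
The radius of convergence is the smallest modulus among the singular points: 6/5 - (3/10)*sqrt(6).
The factor θ**2 - 12*θ/5 + 9/10 splits as (θ - a)(θ - a') with a = 6/5 - (3/10)*sqrt(6), a' = 6/5 + (3/10)*sqrt(6). At the order-1 pole a set g(θ) = (θ - a)*f(θ) = [13*θ**2/5 + 35*θ/23 - 21/13] / (θ - a').
Simple pole: residue = g(a) at a = 6/5 - (3/10)*sqrt(6), which is 4463/1150 - (44507/29900)*sqrt(6).
The factor θ**2 - 12*θ/5 + 9/10 splits as (θ - a)(θ - a') with a = 6/5 + (3/10)*sqrt(6), a' = 6/5 - (3/10)*sqrt(6). At the order-1 pole a set g(θ) = (θ - a)*f(θ) = [13*θ**2/5 + 35*θ/23 - 21/13] / (θ - a').
Simple pole: residue = g(a) at a = 6/5 + (3/10)*sqrt(6), which is 4463/1150 + (44507/29900)*sqrt(6).
List the singular points by increasing real part (a conjugate pair: the negative imaginary part first).


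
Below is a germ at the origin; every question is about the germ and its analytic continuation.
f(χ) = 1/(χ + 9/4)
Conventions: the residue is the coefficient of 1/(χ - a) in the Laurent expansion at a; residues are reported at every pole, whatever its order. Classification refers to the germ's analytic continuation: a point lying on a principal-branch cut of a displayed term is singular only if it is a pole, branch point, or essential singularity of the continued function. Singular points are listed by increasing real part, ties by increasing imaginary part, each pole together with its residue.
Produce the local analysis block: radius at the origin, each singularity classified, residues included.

Denominator factor (χ + 9/4): pole of order 1 at -9/4, modulus 9/4.
The radius of convergence is the smallest modulus among the singular points: 9/4.
At the order-1 pole -9/4 set g(χ) = (χ - (-9/4))*f(χ) = 1.
Simple pole: residue = g(a) at a = -9/4, which is 1.

Radius of convergence at 0: 9/4.
At -9/4: a pole of order 1; residue 1.


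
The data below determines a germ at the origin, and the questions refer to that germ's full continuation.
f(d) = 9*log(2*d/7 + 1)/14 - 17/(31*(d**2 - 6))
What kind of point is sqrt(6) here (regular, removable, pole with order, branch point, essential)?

The denominator factor d**2 - 6 vanishes at sqrt(6) and appears to the power 1; the numerator there equals -17/31, nonzero, and no other factor vanishes.
The branch terms are analytic at this point.
Hence a pole whose order is the multiplicity, 1.

The point is a pole of order 1.


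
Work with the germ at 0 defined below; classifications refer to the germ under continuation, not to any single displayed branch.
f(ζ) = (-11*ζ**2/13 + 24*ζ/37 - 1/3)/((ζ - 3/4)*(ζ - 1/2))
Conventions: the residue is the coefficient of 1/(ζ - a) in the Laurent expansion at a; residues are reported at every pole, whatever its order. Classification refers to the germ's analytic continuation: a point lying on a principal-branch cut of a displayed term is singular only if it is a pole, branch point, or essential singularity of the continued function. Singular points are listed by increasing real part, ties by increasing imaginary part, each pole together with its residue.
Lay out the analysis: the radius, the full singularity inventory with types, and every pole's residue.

Denominator factor (ζ - 1/2): pole of order 1 at 1/2, modulus 1/2.
Denominator factor (ζ - 3/4): pole of order 1 at 3/4, modulus 3/4.
The radius of convergence is the smallest modulus among the singular points: 1/2.
At the order-1 pole 1/2 set g(ζ) = (ζ - (1/2))*f(ζ) = (-11*ζ**2/13 + 24*ζ/37 - 1/3)/(ζ - 3/4).
Simple pole: residue = g(a) at a = 1/2, which is 1273/1443.
At the order-1 pole 3/4 set g(ζ) = (ζ - (3/4))*f(ζ) = (-11*ζ**2/13 + 24*ζ/37 - 1/3)/(ζ - 1/2).
Simple pole: residue = g(a) at a = 3/4, which is -7453/5772.
List the singular points by increasing real part (a conjugate pair: the negative imaginary part first).

Radius of convergence at 0: 1/2.
At 1/2: a pole of order 1; residue 1273/1443.
At 3/4: a pole of order 1; residue -7453/5772.


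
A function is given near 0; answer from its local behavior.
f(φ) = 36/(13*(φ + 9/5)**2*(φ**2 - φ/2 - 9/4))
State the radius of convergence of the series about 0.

The radius of convergence is -1/4 + (1/4)*sqrt(37).

Denominator factor (φ + 9/5)^2: pole of order 2 at -9/5, modulus 9/5.
Denominator factor (φ**2 - φ/2 - 9/4): discriminant 37/4, real irrational roots 1/4 + (1/4)*sqrt(37) and 1/4 - (1/4)*sqrt(37); poles of order 1, moduli 1/4 + (1/4)*sqrt(37) and -1/4 + (1/4)*sqrt(37).
The radius of convergence is the smallest modulus among the singular points: -1/4 + (1/4)*sqrt(37).


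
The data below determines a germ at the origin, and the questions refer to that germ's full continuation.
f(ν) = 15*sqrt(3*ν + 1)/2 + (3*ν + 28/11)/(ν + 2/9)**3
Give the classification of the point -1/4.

The point is a regular point.

Denominator factors: ν + 2/9 = -1/36 at ν = -1/4 — none vanishes.
Branch term sqrt(1 - ν/(-1/3)): argument at -1/4 is 1/4, nonzero, so -1/4 is not its branch point (a point on a principal cut is still regular for the continued germ).
So the germ continues analytically to -1/4.


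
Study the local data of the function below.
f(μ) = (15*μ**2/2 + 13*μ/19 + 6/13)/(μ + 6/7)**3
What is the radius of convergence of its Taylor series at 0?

The radius of convergence is 6/7.

Denominator factor (μ + 6/7)^3: pole of order 3 at -6/7, modulus 6/7.
The radius of convergence is the smallest modulus among the singular points: 6/7.


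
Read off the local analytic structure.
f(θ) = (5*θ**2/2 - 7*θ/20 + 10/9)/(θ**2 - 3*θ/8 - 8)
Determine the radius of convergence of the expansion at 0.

The radius of convergence is -3/16 + (11/16)*sqrt(17).

Denominator factor (θ**2 - 3*θ/8 - 8): discriminant 2057/64, real irrational roots 3/16 + (11/16)*sqrt(17) and 3/16 - (11/16)*sqrt(17); poles of order 1, moduli 3/16 + (11/16)*sqrt(17) and -3/16 + (11/16)*sqrt(17).
The radius of convergence is the smallest modulus among the singular points: -3/16 + (11/16)*sqrt(17).


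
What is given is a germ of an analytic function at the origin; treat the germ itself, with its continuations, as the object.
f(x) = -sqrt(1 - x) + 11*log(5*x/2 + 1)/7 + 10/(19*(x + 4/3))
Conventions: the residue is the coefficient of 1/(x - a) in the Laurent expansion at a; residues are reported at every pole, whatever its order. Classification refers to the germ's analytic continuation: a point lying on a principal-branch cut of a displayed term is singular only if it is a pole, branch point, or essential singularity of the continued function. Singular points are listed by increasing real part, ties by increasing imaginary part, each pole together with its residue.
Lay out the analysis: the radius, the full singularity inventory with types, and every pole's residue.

Radius of convergence at 0: 2/5.
At -4/3: a pole of order 1; residue 10/19.
At -2/5: a logarithmic branch point.
At 1: an algebraic (square-root) branch point.

Denominator factor (x + 4/3): pole of order 1 at -4/3, modulus 4/3.
Branch term (11/7)*log(1 - x/(-2/5)): its argument vanishes at x = -2/5, a logarithmic branch point, modulus 2/5.
Branch term (-1)*sqrt(1 - x/(1)): its argument vanishes at x = 1, a square-root branch point, modulus 1.
The radius of convergence is the smallest modulus among the singular points: 2/5.
The branch terms are analytic at -4/3 and contribute nothing to the residue; only the rational part matters.
At the order-1 pole -4/3 set g(x) = (x - (-4/3))*(rational part) = 10/19.
Simple pole: residue = g(a) at a = -4/3, which is 10/19.
List the singular points by increasing real part (a conjugate pair: the negative imaginary part first).


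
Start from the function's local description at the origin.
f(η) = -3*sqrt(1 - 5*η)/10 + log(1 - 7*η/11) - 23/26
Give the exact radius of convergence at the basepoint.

Branch term (1)*log(1 - η/(11/7)): its argument vanishes at η = 11/7, a logarithmic branch point, modulus 11/7.
Branch term (-3/10)*sqrt(1 - η/(1/5)): its argument vanishes at η = 1/5, a square-root branch point, modulus 1/5.
The radius of convergence is the smallest modulus among the singular points: 1/5.

The radius of convergence is 1/5.


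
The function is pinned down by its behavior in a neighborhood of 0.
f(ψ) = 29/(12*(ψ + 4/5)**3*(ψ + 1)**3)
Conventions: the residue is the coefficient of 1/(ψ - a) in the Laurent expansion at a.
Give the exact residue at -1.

At the order-3 pole -1 set g(ψ) = (ψ - (-1))^3*f(ψ) = 29/(12*(ψ + 4/5)**3).
Order-3 pole: residue = g''(a)/2; g''(-1) = -90625, so the residue is -90625/2.

The residue is -90625/2.


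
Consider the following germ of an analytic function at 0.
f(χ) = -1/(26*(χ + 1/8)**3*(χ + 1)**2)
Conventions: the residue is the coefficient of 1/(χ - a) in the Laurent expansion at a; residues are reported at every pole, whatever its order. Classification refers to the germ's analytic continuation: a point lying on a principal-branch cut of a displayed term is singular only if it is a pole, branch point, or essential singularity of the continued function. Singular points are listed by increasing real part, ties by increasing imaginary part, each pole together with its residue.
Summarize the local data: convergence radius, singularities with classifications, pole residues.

Radius of convergence at 0: 1/8.
At -1: a pole of order 2; residue 6144/31213.
At -1/8: a pole of order 3; residue -6144/31213.

Denominator factor (χ + 1/8)^3: pole of order 3 at -1/8, modulus 1/8.
Denominator factor (χ + 1)^2: pole of order 2 at -1, modulus 1.
The radius of convergence is the smallest modulus among the singular points: 1/8.
At the order-2 pole -1 set g(χ) = (χ - (-1))^2*f(χ) = -1/(26*(χ + 1/8)**3).
Order-2 pole: residue = g'(a); g'(-1) = 6144/31213, so the residue is 6144/31213.
At the order-3 pole -1/8 set g(χ) = (χ - (-1/8))^3*f(χ) = -1/(26*(χ + 1)**2).
Order-3 pole: residue = g''(a)/2; g''(-1/8) = -12288/31213, so the residue is -6144/31213.
List the singular points by increasing real part (a conjugate pair: the negative imaginary part first).


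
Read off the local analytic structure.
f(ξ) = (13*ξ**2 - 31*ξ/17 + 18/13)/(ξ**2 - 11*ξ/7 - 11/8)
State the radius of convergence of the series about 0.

The radius of convergence is -11/14 + (1/28)*sqrt(1562).

Denominator factor (ξ**2 - 11*ξ/7 - 11/8): discriminant 781/98, real irrational roots 11/14 + (1/28)*sqrt(1562) and 11/14 - (1/28)*sqrt(1562); poles of order 1, moduli 11/14 + (1/28)*sqrt(1562) and -11/14 + (1/28)*sqrt(1562).
The radius of convergence is the smallest modulus among the singular points: -11/14 + (1/28)*sqrt(1562).


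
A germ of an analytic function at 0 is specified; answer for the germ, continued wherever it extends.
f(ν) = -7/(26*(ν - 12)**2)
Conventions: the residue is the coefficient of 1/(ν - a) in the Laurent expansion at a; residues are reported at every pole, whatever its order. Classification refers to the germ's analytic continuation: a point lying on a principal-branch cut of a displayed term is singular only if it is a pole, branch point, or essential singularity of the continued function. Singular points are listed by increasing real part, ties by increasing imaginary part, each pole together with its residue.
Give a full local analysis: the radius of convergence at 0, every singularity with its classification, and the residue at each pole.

Radius of convergence at 0: 12.
At 12: a pole of order 2; residue 0.

Denominator factor (ν - 12)^2: pole of order 2 at 12, modulus 12.
The radius of convergence is the smallest modulus among the singular points: 12.
At the order-2 pole 12 set g(ν) = (ν - (12))^2*f(ν) = -7/26.
Order-2 pole: residue = g'(a); g'(12) = 0, so the residue is 0.


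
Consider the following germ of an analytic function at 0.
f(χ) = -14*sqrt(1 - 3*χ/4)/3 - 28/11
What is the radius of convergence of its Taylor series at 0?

Branch term (-14/3)*sqrt(1 - χ/(4/3)): its argument vanishes at χ = 4/3, a square-root branch point, modulus 4/3.
The radius of convergence is the smallest modulus among the singular points: 4/3.

The radius of convergence is 4/3.


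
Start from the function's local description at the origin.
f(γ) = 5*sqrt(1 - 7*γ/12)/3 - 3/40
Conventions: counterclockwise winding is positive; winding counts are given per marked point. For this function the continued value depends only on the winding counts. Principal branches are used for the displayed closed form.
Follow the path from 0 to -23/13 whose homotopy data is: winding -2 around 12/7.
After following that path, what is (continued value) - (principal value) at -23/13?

The rational part is single-valued and drops out of the difference; each branch term changes only by its own monodromy.
(5/3)*sqrt(1 - γ/(12/7)): winding -2 is even, the square root returns to the same sheet, contribution 0.
Summing the contributions at γ = -23/13 gives 0.

Continued minus principal equals 0.


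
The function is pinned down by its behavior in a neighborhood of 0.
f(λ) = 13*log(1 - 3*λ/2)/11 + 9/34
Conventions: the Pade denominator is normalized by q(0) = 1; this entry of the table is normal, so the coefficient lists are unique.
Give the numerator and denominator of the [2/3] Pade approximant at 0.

Taylor coefficients needed (expand at 0): a_0 = 9/34, a_1 = -39/22, a_2 = -117/88, a_3 = -117/88, a_4 = -1053/704, a_5 = -3159/1760.
Write the denominator as Q(λ) = 1 + q1*λ + q2*λ^2 + q3*λ^3. Requiring Q*f - P = O(λ^6) with deg P <= 2 kills the coefficients of λ^3..λ^5 in Q*f:
  λ^3: a_3 + q1*a_2 + q2*a_1 + q3*a_0 = 0, i.e. -117/88 + (-117/88)*q1 + (-39/22)*q2 + (9/34)*q3 = 0.
  λ^4: a_4 + q1*a_3 + q2*a_2 + q3*a_1 = 0, i.e. -1053/704 + (-117/88)*q1 + (-117/88)*q2 + (-39/22)*q3 = 0.
  λ^5: a_5 + q1*a_4 + q2*a_3 + q3*a_2 = 0, i.e. -3159/1760 + (-1053/704)*q1 + (-117/88)*q2 + (-117/88)*q3 = 0.
Solving this linear system: q1 = -4054/2375, q2 = 10173/19000, q3 = 663/19000.
The numerator is Q*f truncated at degree 2: P0 = a_0 = 9/34; P1 = a_1 + q1*a_0 = -1975971/888250; P2 = a_2 + q1*a_1 + q2*a_0 = 13061793/7106000.

The Pade approximant has numerator coefficients [9/34, -1975971/888250, 13061793/7106000]; denominator coefficients [1, -4054/2375, 10173/19000, 663/19000].


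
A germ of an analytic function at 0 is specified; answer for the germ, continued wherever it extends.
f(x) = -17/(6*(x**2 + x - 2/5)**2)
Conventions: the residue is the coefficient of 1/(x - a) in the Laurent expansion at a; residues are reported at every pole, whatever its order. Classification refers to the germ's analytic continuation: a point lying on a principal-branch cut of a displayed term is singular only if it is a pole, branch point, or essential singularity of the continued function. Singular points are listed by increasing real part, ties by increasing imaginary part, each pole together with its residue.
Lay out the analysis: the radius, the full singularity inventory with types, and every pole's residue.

Radius of convergence at 0: -1/2 + (1/10)*sqrt(65).
At -1/2 - (1/10)*sqrt(65): a pole of order 2; residue -(85/507)*sqrt(65).
At -1/2 + (1/10)*sqrt(65): a pole of order 2; residue (85/507)*sqrt(65).

Denominator factor (x**2 + x - 2/5)^2: discriminant 13/5, real irrational roots -1/2 + (1/10)*sqrt(65) and -1/2 - (1/10)*sqrt(65); poles of order 2, moduli -1/2 + (1/10)*sqrt(65) and 1/2 + (1/10)*sqrt(65).
The radius of convergence is the smallest modulus among the singular points: -1/2 + (1/10)*sqrt(65).
The factor x**2 + x - 2/5 splits as (x - a)(x - a') with a = -1/2 - (1/10)*sqrt(65), a' = -1/2 + (1/10)*sqrt(65). At the order-2 pole a set g(x) = (x - a)^2*f(x) = [-17/6] / (x - a')^2.
Order-2 pole: residue = g'(a); g'(-1/2 - (1/10)*sqrt(65)) = -(85/507)*sqrt(65), so the residue is -(85/507)*sqrt(65).
The factor x**2 + x - 2/5 splits as (x - a)(x - a') with a = -1/2 + (1/10)*sqrt(65), a' = -1/2 - (1/10)*sqrt(65). At the order-2 pole a set g(x) = (x - a)^2*f(x) = [-17/6] / (x - a')^2.
Order-2 pole: residue = g'(a); g'(-1/2 + (1/10)*sqrt(65)) = (85/507)*sqrt(65), so the residue is (85/507)*sqrt(65).
List the singular points by increasing real part (a conjugate pair: the negative imaginary part first).


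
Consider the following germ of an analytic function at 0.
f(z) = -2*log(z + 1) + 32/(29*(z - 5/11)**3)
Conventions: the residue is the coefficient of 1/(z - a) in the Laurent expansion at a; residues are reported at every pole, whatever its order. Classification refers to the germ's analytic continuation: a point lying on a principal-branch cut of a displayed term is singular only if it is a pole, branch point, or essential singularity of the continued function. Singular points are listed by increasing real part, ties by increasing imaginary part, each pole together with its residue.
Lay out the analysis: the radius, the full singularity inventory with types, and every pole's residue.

Denominator factor (z - 5/11)^3: pole of order 3 at 5/11, modulus 5/11.
Branch term (-2)*log(1 - z/(-1)): its argument vanishes at z = -1, a logarithmic branch point, modulus 1.
The radius of convergence is the smallest modulus among the singular points: 5/11.
The branch term is analytic at 5/11 and contributes nothing to the residue; only the rational part matters.
At the order-3 pole 5/11 set g(z) = (z - (5/11))^3*(rational part) = 32/29.
Order-3 pole: residue = g''(a)/2; g''(5/11) = 0, so the residue is 0.
List the singular points by increasing real part (a conjugate pair: the negative imaginary part first).

Radius of convergence at 0: 5/11.
At -1: a logarithmic branch point.
At 5/11: a pole of order 3; residue 0.
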